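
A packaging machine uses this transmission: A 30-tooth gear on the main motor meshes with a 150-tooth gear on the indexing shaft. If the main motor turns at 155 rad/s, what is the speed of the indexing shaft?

31 rad/s

gear mesh 150/30 = 5 → 155/5 = 31 rad/s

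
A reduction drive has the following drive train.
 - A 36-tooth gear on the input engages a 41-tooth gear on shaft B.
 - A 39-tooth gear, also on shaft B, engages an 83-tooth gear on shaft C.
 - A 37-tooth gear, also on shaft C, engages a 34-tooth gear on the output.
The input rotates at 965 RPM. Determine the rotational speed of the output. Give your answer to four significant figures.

433.3 RPM

gear mesh 41/36 = 1.1389 → 965/1.1389 = 847.32 RPM
gear mesh 83/39 = 2.1282 → 847.32/2.1282 = 398.14 RPM
gear mesh 34/37 = 0.91892 → 398.14/0.91892 = 433.27 RPM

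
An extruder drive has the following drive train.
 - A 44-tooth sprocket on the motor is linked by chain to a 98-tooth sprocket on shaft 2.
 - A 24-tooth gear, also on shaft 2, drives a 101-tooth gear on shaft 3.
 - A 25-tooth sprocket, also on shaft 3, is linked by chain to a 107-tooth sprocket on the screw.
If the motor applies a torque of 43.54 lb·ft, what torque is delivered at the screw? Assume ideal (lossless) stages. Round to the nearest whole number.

After the chain (98/44): 43.54 × 2.2273 = 96.975 lb·ft
After the gear mesh (101/24): 96.975 × 4.2083 = 408.11 lb·ft
After the chain (107/25): 408.11 × 4.28 = 1746.7 lb·ft

1747 lb·ft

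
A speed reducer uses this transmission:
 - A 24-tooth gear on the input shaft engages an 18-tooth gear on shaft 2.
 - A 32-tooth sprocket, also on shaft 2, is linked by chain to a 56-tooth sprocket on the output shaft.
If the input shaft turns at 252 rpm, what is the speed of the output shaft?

gear mesh 18/24 = 0.75 → 252/0.75 = 336 rpm
chain 56/32 = 1.75 → 336/1.75 = 192 rpm

192 rpm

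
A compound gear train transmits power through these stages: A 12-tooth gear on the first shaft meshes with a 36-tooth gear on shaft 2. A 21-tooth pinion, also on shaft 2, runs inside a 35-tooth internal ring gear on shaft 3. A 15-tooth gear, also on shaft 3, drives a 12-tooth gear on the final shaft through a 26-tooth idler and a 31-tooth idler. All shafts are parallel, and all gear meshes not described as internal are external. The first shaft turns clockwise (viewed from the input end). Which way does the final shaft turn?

clockwise

the first shaft → shaft 2: external mesh, 1 reversal → CCW.
shaft 2 → shaft 3: internal mesh, same direction → CCW.
shaft 3 → the final shaft: driver → idler → idler → driven is 3 external meshes, 3 reversals → CW.
4 reversals in total — an even number — so the final shaft turns the same way as the first shaft.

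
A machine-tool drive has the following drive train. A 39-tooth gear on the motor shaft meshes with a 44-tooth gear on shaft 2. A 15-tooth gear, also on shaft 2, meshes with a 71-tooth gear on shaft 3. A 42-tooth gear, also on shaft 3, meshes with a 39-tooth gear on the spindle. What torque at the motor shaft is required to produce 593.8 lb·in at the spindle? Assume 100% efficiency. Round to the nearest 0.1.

119.7 lb·in

Overall ratio R = 1.1282 × 4.7333 × 0.92857 = 4.9587.
Input torque = output torque / R = 593.8 / 4.9587 = 119.75 lb·in.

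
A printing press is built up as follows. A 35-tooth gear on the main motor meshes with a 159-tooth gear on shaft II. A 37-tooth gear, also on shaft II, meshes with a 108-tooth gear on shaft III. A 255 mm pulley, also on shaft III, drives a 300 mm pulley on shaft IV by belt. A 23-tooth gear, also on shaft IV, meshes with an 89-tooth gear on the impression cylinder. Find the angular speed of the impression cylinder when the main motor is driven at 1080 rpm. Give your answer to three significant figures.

17.9 rpm

Gear mesh: ratio = 159/35 = 4.5429, so shaft II turns at 1080 / 4.5429 = 237.74 rpm.
Gear mesh: ratio = 108/37 = 2.9189, so shaft III turns at 237.74 / 2.9189 = 81.447 rpm.
Belt: ratio = 300/255 = 1.1765, so shaft IV turns at 81.447 / 1.1765 = 69.23 rpm.
Gear mesh: ratio = 89/23 = 3.8696, so the impression cylinder turns at 69.23 / 3.8696 = 17.891 rpm.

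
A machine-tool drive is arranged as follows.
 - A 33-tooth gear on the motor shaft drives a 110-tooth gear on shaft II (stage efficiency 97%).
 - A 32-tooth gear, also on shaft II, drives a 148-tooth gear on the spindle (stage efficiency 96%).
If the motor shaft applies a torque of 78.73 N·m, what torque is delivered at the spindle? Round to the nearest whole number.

After the gear mesh (110/33): 78.73 × 3.3333 × 0.97 = 254.56 N·m
After the gear mesh (148/32): 254.56 × 4.625 × 0.96 = 1130.2 N·m

1130 N·m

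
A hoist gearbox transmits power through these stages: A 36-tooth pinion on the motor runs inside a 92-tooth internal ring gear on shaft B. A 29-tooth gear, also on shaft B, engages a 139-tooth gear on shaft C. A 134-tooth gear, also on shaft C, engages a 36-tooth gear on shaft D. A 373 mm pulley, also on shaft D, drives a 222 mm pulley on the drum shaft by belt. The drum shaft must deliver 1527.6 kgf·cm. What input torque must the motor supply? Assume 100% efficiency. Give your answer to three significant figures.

Overall ratio R = 2.5556 × 4.7931 × 0.26866 × 0.59517 = 1.9586.
Input torque = output torque / R = 1527.6 / 1.9586 = 779.95 kgf·cm.

780 kgf·cm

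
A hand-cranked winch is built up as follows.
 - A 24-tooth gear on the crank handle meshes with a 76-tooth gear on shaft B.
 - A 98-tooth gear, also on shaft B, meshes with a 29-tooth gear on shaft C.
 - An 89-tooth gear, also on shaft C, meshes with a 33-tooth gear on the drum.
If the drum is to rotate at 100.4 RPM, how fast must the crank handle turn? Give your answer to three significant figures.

34.9 RPM

Overall ratio R = 3.1667 × 0.29592 × 0.37079 = 0.34745.
Required input speed = output speed × R = 100.4 × 0.34745 = 34.884 RPM.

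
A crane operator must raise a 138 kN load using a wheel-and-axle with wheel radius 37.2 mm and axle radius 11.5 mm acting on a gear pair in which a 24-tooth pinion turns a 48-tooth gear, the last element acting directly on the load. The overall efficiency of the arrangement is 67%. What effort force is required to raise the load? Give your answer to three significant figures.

Wheel-and-axle MA = R/r = 37.2/11.5 = 3.2348.
Gear pair MA = 48/24 = 2.
Combined ideal MA = 3.2348 × 2 = 6.4696.
Actual MA = 6.4696 × 0.67 = 4.3346.
Effort = load / actual MA = 138 / 4.3346 = 31.837 kN.

31.8 kN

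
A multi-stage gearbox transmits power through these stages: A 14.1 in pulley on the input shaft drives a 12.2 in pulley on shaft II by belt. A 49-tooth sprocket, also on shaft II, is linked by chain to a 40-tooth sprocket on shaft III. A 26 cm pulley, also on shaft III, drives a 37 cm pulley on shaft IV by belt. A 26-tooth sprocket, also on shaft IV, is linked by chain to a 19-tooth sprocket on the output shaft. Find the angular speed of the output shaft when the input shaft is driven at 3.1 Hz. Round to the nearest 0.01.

4.22 Hz

Belt: ratio = 12.2/14.1 = 0.86525, so shaft II turns at 3.1 / 0.86525 = 3.5828 Hz.
Chain: ratio = 40/49 = 0.81633, so shaft III turns at 3.5828 / 0.81633 = 4.3889 Hz.
Belt: ratio = 37/26 = 1.4231, so shaft IV turns at 4.3889 / 1.4231 = 3.0841 Hz.
Chain: ratio = 19/26 = 0.73077, so the output shaft turns at 3.0841 / 0.73077 = 4.2203 Hz.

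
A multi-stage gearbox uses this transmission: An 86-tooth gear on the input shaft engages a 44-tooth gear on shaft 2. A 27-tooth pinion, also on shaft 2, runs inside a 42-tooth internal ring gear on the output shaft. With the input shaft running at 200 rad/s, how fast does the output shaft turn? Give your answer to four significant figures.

251.3 rad/s

the input shaft → shaft 2 (gear mesh, 44/86): 200 ÷ 0.51163 = 390.91 rad/s
shaft 2 → the output shaft (internal gear, 42/27): 390.91 ÷ 1.5556 = 251.3 rad/s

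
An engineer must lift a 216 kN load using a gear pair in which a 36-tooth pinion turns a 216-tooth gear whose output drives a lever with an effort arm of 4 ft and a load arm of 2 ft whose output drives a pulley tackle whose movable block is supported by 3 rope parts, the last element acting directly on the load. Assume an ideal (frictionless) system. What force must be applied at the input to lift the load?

Gear pair MA = 216/36 = 6.
Lever MA = effort arm / load arm = 4/2 = 2.
Block-and-tackle MA = number of supporting rope parts = 3.
Combined ideal MA = 6 × 2 × 3 = 36.
Effort = load / MA = 216 / 36 = 6 kN.

6 kN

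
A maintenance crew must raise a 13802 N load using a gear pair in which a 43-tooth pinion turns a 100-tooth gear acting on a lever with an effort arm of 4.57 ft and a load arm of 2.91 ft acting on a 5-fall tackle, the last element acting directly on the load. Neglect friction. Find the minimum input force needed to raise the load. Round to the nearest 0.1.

755.8 N

Gear pair MA = 100/43 = 2.3256.
Lever MA = effort arm / load arm = 4.57/2.91 = 1.5704.
Block-and-tackle MA = number of supporting rope parts = 5.
Combined ideal MA = 2.3256 × 1.5704 × 5 = 18.261.
Effort = load / MA = 13802 / 18.261 = 755.82 N.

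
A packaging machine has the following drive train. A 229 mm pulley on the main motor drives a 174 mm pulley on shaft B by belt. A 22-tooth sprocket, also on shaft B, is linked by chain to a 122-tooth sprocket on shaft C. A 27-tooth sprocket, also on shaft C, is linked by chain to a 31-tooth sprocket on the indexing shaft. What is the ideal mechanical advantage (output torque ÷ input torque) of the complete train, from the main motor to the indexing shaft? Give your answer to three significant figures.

4.84

Each stage contributes driven/driver: belt 174/229 = 0.75983, chain 122/22 = 5.5455, chain 31/27 = 1.1481.
Overall: 0.75983 × 5.5455 × 1.1481 = 4.8378.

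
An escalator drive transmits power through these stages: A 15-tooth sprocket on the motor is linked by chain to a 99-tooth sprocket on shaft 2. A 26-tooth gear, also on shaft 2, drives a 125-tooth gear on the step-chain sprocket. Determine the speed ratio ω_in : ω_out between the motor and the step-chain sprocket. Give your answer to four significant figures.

31.73

Each stage contributes driven/driver: chain 99/15 = 6.6, gear mesh 125/26 = 4.8077.
Overall: 6.6 × 4.8077 = 31.731.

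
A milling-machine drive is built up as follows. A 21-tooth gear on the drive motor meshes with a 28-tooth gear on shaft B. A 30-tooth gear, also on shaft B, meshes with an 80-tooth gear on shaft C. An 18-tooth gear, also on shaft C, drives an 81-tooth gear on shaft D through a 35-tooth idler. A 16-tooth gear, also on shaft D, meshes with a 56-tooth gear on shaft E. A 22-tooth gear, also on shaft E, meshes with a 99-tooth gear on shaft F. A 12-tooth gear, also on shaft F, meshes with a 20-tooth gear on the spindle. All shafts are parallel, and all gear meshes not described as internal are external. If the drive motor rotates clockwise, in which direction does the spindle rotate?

counterclockwise

the drive motor → shaft B: external mesh, 1 reversal → CCW.
shaft B → shaft C: external mesh, 1 reversal → CW.
shaft C → shaft D: driver → idler → driven is 2 external meshes, 2 reversals → CW.
shaft D → shaft E: external mesh, 1 reversal → CCW.
shaft E → shaft F: external mesh, 1 reversal → CW.
shaft F → the spindle: external mesh, 1 reversal → CCW.
7 reversals in total — an odd number — so the spindle turns opposite to the drive motor.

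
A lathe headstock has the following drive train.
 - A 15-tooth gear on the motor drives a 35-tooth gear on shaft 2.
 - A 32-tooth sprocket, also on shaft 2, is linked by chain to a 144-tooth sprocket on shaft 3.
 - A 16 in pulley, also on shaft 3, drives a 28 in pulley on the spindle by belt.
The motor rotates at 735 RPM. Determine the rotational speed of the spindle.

Gear mesh: ratio = 35/15 = 2.3333, so shaft 2 turns at 735 / 2.3333 = 315 RPM.
Chain: ratio = 144/32 = 4.5, so shaft 3 turns at 315 / 4.5 = 70 RPM.
Belt: ratio = 28/16 = 1.75, so the spindle turns at 70 / 1.75 = 40 RPM.

40 RPM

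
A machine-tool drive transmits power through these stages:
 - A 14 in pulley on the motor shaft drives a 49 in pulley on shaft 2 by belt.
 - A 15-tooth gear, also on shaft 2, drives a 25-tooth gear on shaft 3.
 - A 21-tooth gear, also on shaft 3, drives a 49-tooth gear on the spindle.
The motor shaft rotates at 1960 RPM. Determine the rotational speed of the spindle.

belt 49/14 = 3.5 → 1960/3.5 = 560 RPM
gear mesh 25/15 = 1.6667 → 560/1.6667 = 336 RPM
gear mesh 49/21 = 2.3333 → 336/2.3333 = 144 RPM

144 RPM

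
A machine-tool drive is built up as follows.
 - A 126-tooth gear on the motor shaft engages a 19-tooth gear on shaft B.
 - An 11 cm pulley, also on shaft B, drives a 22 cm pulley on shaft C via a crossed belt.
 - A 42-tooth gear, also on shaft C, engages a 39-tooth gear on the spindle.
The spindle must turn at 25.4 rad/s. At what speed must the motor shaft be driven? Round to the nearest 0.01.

Overall ratio R = 0.15079 × 2 × 0.92857 = 0.28005.
Required input speed = output speed × R = 25.4 × 0.28005 = 7.1132 rad/s.

7.11 rad/s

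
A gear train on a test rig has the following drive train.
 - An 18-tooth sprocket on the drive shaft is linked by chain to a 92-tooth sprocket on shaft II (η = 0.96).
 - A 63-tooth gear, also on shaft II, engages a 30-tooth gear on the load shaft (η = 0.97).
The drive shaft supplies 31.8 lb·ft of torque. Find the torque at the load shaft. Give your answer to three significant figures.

72.1 lb·ft

Chain: ratio = 92/18 = 5.1111; torque at shaft II = 31.8 × 5.1111 × 0.96 = 156.03 lb·ft.
Gear mesh: ratio = 30/63 = 0.47619; torque at the load shaft = 156.03 × 0.47619 × 0.97 = 72.072 lb·ft.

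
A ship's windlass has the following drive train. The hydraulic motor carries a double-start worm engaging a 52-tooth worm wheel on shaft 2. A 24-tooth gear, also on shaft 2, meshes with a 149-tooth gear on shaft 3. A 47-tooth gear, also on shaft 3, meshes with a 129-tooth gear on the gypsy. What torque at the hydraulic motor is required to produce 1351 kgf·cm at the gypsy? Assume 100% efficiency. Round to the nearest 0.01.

3.05 kgf·cm

Overall ratio R = 26 × 6.2083 × 2.7447 = 443.04.
Input torque = output torque / R = 1351 / 443.04 = 3.0494 kgf·cm.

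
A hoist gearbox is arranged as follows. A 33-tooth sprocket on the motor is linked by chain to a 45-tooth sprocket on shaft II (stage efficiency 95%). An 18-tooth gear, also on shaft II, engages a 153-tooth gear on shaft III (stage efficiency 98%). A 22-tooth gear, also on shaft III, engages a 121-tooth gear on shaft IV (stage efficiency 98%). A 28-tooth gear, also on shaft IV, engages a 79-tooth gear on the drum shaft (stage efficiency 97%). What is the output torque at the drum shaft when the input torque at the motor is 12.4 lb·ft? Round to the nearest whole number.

chain 45/33 = 1.3636 → τ = 12.4·1.3636·0.95 = 16.064 lb·ft
gear mesh 153/18 = 8.5 → τ = 16.064·8.5·0.98 = 133.81 lb·ft
gear mesh 121/22 = 5.5 → τ = 133.81·5.5·0.98 = 721.24 lb·ft
gear mesh 79/28 = 2.8214 → τ = 721.24·2.8214·0.97 = 1973.9 lb·ft

1974 lb·ft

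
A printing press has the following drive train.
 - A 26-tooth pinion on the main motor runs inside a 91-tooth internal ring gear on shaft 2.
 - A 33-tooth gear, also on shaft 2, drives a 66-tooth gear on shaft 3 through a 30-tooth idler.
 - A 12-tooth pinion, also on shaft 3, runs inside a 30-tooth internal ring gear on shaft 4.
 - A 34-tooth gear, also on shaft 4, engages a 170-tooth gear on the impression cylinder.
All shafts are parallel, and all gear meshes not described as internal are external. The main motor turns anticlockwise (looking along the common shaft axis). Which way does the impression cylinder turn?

clockwise

the main motor → shaft 2: internal mesh, same direction → CCW.
shaft 2 → shaft 3: driver → idler → driven is 2 external meshes, 2 reversals → CCW.
shaft 3 → shaft 4: internal mesh, same direction → CCW.
shaft 4 → the impression cylinder: external mesh, 1 reversal → CW.
3 reversals in total — an odd number — so the impression cylinder turns opposite to the main motor.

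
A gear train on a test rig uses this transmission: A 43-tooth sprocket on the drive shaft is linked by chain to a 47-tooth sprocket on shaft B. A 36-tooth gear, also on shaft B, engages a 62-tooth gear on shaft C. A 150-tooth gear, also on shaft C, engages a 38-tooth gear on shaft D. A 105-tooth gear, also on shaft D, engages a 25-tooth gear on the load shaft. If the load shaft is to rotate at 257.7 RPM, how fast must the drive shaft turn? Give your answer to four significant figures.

29.26 RPM

Overall ratio R = 1.093 × 1.7222 × 0.25333 × 0.2381 = 0.11354.
Required input speed = output speed × R = 257.7 × 0.11354 = 29.26 RPM.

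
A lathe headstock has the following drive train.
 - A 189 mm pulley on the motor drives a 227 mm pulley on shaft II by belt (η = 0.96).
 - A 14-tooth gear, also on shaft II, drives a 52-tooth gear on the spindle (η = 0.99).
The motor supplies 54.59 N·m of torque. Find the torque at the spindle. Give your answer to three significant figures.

After the belt (227/189): 54.59 × 1.2011 × 0.96 = 62.943 N·m
After the gear mesh (52/14): 62.943 × 3.7143 × 0.99 = 231.45 N·m

231 N·m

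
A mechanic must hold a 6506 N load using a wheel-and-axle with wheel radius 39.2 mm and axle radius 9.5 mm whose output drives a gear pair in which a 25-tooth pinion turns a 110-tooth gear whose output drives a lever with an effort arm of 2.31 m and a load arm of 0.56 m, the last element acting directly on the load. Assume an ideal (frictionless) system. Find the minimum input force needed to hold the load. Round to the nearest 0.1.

Wheel-and-axle MA = R/r = 39.2/9.5 = 4.1263.
Gear pair MA = 110/25 = 4.4.
Lever MA = effort arm / load arm = 2.31/0.56 = 4.125.
Combined ideal MA = 4.1263 × 4.4 × 4.125 = 74.893.
Effort = load / MA = 6506 / 74.893 = 86.871 N.

86.9 N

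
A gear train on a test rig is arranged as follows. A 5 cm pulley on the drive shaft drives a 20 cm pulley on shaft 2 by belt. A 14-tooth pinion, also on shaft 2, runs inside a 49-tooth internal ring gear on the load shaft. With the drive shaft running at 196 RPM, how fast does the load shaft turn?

14 RPM

the drive shaft → shaft 2 (belt, 20/5): 196 ÷ 4 = 49 RPM
shaft 2 → the load shaft (internal gear, 49/14): 49 ÷ 3.5 = 14 RPM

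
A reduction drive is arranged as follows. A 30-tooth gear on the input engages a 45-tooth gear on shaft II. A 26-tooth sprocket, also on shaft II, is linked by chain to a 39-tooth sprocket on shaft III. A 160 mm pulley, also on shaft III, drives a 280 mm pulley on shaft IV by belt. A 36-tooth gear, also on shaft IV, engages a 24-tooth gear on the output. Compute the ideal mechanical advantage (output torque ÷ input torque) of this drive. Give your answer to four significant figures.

Each stage contributes driven/driver: gear mesh 45/30 = 1.5, chain 39/26 = 1.5, belt 280/160 = 1.75, gear mesh 24/36 = 0.66667.
Overall: 1.5 × 1.5 × 1.75 × 0.66667 = 2.625.

2.625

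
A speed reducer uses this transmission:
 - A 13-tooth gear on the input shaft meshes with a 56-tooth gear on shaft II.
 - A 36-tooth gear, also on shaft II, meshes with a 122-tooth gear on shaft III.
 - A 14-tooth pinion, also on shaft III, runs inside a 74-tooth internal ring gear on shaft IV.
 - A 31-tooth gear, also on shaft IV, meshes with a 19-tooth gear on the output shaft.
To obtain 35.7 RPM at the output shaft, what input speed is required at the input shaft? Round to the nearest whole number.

Overall ratio R = 4.3077 × 3.3889 × 5.2857 × 0.6129 = 47.293.
Required input speed = output speed × R = 35.7 × 47.293 = 1688.4 RPM.

1688 RPM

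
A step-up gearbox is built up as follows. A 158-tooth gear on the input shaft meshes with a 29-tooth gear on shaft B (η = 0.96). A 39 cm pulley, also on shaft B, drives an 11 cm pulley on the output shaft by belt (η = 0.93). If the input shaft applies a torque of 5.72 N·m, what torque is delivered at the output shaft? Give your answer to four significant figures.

gear mesh 29/158 = 0.18354 → τ = 5.72·0.18354·0.96 = 1.0079 N·m
belt 11/39 = 0.28205 → τ = 1.0079·0.28205·0.93 = 0.26437 N·m

0.2644 N·m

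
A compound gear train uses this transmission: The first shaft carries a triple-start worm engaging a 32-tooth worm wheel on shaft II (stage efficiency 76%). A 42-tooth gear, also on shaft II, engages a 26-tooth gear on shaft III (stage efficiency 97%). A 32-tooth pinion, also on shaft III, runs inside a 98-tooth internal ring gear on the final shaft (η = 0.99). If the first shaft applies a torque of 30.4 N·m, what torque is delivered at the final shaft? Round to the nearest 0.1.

worm 32/3 = 10.667 → τ = 30.4·10.667·0.76 = 246.44 N·m
gear mesh 26/42 = 0.61905 → τ = 246.44·0.61905·0.97 = 147.98 N·m
internal gear 98/32 = 3.0625 → τ = 147.98·3.0625·0.99 = 448.67 N·m

448.7 N·m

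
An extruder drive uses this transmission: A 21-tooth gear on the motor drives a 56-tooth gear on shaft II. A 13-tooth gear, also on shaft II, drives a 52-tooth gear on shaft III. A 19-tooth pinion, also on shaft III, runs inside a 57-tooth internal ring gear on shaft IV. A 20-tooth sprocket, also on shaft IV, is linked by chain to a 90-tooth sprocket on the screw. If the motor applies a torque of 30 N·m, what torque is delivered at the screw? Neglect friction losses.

4320 N·m

After the gear mesh (56/21): 30 × 2.6667 = 80 N·m
After the gear mesh (52/13): 80 × 4 = 320 N·m
After the internal gear (57/19): 320 × 3 = 960 N·m
After the chain (90/20): 960 × 4.5 = 4320 N·m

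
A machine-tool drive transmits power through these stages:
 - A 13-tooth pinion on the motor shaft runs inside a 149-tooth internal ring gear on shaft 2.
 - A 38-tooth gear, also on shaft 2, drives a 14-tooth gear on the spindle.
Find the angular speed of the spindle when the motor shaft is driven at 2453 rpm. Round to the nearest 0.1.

Internal gear: ratio = 149/13 = 11.462, so shaft 2 turns at 2453 / 11.462 = 214.02 rpm.
Gear mesh: ratio = 14/38 = 0.36842, so the spindle turns at 214.02 / 0.36842 = 580.91 rpm.

580.9 rpm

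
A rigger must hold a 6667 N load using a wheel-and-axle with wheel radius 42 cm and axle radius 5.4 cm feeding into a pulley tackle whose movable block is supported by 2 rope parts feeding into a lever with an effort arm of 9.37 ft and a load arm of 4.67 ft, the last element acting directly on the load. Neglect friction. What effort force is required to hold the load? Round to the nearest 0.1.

Wheel-and-axle MA = R/r = 42/5.4 = 7.7778.
Block-and-tackle MA = number of supporting rope parts = 2.
Lever MA = effort arm / load arm = 9.37/4.67 = 2.0064.
Combined ideal MA = 7.7778 × 2 × 2.0064 = 31.211.
Effort = load / MA = 6667 / 31.211 = 213.61 N.

213.6 N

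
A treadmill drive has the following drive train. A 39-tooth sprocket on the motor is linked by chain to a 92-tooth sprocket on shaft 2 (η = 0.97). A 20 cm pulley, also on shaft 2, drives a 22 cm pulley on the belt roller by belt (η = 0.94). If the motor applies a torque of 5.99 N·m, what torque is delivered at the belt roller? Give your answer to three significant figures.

After the chain (92/39): 5.99 × 2.359 × 0.97 = 13.706 N·m
After the belt (22/20): 13.706 × 1.1 × 0.94 = 14.172 N·m

14.2 N·m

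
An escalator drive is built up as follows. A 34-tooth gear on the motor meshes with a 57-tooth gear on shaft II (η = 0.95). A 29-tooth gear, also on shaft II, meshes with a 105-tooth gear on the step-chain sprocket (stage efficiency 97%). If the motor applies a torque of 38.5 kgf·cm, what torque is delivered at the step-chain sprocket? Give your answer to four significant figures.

After the gear mesh (57/34): 38.5 × 1.6765 × 0.95 = 61.317 kgf·cm
After the gear mesh (105/29): 61.317 × 3.6207 × 0.97 = 215.35 kgf·cm

215.3 kgf·cm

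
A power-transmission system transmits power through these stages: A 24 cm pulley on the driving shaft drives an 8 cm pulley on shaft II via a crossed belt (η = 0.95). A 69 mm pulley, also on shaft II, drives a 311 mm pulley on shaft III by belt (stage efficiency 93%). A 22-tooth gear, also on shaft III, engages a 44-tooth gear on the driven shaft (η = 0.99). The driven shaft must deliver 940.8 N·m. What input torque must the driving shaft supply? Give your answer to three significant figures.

Overall ratio R = 0.33333 × 4.5072 × 2 = 3.0048; overall efficiency η = 0.95 × 0.93 × 0.99 = 0.8747.
Input torque = output torque / (R × η) = 940.8 / (3.0048 × 0.8747) = 357.96 N·m.

358 N·m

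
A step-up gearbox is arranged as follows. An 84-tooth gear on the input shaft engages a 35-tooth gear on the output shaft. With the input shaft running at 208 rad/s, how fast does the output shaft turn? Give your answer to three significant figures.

499 rad/s

the input shaft → the output shaft (gear mesh, 35/84): 208 ÷ 0.41667 = 499.2 rad/s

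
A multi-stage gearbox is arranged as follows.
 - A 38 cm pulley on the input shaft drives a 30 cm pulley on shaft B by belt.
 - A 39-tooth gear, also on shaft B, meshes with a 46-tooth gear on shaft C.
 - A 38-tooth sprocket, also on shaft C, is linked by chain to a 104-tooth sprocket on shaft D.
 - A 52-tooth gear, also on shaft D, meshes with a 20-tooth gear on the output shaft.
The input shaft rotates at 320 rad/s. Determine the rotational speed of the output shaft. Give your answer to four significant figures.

326.5 rad/s

belt 30/38 = 0.78947 → 320/0.78947 = 405.33 rad/s
gear mesh 46/39 = 1.1795 → 405.33/1.1795 = 343.65 rad/s
chain 104/38 = 2.7368 → 343.65/2.7368 = 125.57 rad/s
gear mesh 20/52 = 0.38462 → 125.57/0.38462 = 326.47 rad/s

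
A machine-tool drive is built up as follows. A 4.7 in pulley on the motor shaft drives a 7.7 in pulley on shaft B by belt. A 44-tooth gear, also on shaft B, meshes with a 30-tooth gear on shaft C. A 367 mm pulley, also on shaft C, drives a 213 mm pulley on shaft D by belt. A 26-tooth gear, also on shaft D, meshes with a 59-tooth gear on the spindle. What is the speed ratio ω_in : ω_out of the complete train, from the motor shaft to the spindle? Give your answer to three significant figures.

1.47

Each stage contributes driven/driver: belt 7.7/4.7 = 1.6383, gear mesh 30/44 = 0.68182, belt 213/367 = 0.58038, gear mesh 59/26 = 2.2692.
Overall: 1.6383 × 0.68182 × 0.58038 × 2.2692 = 1.4711.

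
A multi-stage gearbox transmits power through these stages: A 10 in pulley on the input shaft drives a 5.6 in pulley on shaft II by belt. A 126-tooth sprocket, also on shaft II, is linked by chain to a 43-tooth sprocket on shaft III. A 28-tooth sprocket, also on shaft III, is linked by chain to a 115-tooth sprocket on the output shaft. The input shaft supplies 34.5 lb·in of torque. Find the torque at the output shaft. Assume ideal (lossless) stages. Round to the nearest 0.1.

After the belt (5.6/10): 34.5 × 0.56 = 19.32 lb·in
After the chain (43/126): 19.32 × 0.34127 = 6.5933 lb·in
After the chain (115/28): 6.5933 × 4.1071 = 27.08 lb·in

27.1 lb·in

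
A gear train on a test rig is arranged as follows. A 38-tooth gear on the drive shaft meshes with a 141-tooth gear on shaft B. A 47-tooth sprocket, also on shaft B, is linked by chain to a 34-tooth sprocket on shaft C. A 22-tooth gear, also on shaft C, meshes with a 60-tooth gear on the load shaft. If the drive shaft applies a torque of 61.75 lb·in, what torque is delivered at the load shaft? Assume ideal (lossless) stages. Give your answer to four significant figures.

452.0 lb·in

After the gear mesh (141/38): 61.75 × 3.7105 = 229.12 lb·in
After the chain (34/47): 229.12 × 0.7234 = 165.75 lb·in
After the gear mesh (60/22): 165.75 × 2.7273 = 452.05 lb·in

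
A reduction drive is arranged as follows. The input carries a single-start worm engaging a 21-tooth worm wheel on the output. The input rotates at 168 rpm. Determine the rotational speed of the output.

8 rpm

the input → the output (worm, 21/1): 168 ÷ 21 = 8 rpm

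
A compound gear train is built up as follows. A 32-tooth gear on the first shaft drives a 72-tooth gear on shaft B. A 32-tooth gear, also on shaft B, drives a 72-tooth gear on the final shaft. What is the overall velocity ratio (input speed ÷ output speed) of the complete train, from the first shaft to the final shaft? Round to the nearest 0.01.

Each stage contributes driven/driver: gear mesh 72/32 = 2.25, gear mesh 72/32 = 2.25.
Overall: 2.25 × 2.25 = 5.0625.

5.06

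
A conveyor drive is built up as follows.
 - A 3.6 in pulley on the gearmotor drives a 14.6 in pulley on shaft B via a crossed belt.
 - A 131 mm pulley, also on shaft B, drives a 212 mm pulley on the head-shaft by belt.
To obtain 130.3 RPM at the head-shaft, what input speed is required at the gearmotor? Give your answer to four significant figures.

855.2 RPM

Overall ratio R = 4.0556 × 1.6183 = 6.5632.
Required input speed = output speed × R = 130.3 × 6.5632 = 855.18 RPM.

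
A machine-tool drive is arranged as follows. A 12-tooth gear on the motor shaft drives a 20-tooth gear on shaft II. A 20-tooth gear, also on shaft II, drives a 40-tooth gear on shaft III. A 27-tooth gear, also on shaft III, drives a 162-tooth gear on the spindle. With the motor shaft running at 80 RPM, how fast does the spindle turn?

4 RPM

the motor shaft → shaft II (gear mesh, 20/12): 80 ÷ 1.6667 = 48 RPM
shaft II → shaft III (gear mesh, 40/20): 48 ÷ 2 = 24 RPM
shaft III → the spindle (gear mesh, 162/27): 24 ÷ 6 = 4 RPM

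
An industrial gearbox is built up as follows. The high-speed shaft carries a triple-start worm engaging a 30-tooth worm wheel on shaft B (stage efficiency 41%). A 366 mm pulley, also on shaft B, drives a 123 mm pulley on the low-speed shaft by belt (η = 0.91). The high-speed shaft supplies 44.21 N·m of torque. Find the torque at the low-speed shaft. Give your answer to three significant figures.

55.4 N·m

Worm: ratio = 30/3 = 10; torque at shaft B = 44.21 × 10 × 0.41 = 181.26 N·m.
Belt: ratio = 123/366 = 0.33607; torque at the low-speed shaft = 181.26 × 0.33607 × 0.91 = 55.433 N·m.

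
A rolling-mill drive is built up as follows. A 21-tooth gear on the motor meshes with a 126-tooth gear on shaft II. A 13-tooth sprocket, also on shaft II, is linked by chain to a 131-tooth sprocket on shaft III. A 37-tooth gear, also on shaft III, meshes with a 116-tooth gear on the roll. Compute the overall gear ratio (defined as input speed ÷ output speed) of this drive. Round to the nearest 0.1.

189.6

Each stage contributes driven/driver: gear mesh 126/21 = 6, chain 131/13 = 10.077, gear mesh 116/37 = 3.1351.
Overall: 6 × 10.077 × 3.1351 = 189.56.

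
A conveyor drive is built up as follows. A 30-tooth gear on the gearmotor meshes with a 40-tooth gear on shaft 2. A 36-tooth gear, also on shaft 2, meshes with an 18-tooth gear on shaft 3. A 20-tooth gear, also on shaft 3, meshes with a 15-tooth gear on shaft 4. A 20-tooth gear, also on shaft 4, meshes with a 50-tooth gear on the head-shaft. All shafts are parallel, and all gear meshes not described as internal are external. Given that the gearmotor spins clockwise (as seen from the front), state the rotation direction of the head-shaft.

clockwise

the gearmotor → shaft 2: external mesh, 1 reversal → CCW.
shaft 2 → shaft 3: external mesh, 1 reversal → CW.
shaft 3 → shaft 4: external mesh, 1 reversal → CCW.
shaft 4 → the head-shaft: external mesh, 1 reversal → CW.
4 reversals in total — an even number — so the head-shaft turns the same way as the gearmotor.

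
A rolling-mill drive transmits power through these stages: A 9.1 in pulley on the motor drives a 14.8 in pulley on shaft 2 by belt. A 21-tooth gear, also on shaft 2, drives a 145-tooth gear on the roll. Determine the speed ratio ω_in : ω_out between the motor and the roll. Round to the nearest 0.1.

11.2

Each stage contributes driven/driver: belt 14.8/9.1 = 1.6264, gear mesh 145/21 = 6.9048.
Overall: 1.6264 × 6.9048 = 11.23.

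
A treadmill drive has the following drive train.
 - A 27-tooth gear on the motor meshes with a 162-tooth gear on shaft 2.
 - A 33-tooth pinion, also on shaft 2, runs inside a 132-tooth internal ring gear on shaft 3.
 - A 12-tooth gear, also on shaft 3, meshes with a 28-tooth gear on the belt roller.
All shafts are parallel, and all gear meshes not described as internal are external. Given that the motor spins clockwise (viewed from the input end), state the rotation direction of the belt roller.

the motor → shaft 2: external mesh, 1 reversal → CCW.
shaft 2 → shaft 3: internal mesh, same direction → CCW.
shaft 3 → the belt roller: external mesh, 1 reversal → CW.
2 reversals in total — an even number — so the belt roller turns the same way as the motor.

clockwise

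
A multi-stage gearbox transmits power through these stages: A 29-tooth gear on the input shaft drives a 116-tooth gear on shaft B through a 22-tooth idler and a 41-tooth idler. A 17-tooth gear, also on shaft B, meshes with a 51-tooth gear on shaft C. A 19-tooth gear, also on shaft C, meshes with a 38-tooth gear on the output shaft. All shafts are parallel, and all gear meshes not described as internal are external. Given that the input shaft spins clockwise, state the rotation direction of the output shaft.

the input shaft → shaft B: driver → idler → idler → driven is 3 external meshes, 3 reversals → CCW.
shaft B → shaft C: external mesh, 1 reversal → CW.
shaft C → the output shaft: external mesh, 1 reversal → CCW.
5 reversals in total — an odd number — so the output shaft turns opposite to the input shaft.

anticlockwise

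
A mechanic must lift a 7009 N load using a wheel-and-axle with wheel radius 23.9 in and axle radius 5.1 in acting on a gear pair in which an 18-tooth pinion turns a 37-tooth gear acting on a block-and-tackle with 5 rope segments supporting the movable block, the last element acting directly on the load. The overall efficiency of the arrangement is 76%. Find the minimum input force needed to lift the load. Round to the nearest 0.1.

191.5 N

Wheel-and-axle MA = R/r = 23.9/5.1 = 4.6863.
Gear pair MA = 37/18 = 2.0556.
Block-and-tackle MA = number of supporting rope parts = 5.
Combined ideal MA = 4.6863 × 2.0556 × 5 = 48.164.
Actual MA = 48.164 × 0.76 = 36.605.
Effort = load / actual MA = 7009 / 36.605 = 191.48 N.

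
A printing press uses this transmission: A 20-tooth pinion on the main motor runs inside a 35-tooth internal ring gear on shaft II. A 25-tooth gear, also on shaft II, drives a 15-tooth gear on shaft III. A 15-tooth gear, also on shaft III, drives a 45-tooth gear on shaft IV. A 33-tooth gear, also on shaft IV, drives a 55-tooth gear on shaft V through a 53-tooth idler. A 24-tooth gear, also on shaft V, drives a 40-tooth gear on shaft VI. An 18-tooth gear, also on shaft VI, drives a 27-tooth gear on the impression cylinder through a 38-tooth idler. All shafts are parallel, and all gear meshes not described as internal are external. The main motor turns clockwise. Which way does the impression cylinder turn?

counterclockwise

the main motor → shaft II: internal mesh, same direction → CW.
shaft II → shaft III: external mesh, 1 reversal → CCW.
shaft III → shaft IV: external mesh, 1 reversal → CW.
shaft IV → shaft V: driver → idler → driven is 2 external meshes, 2 reversals → CW.
shaft V → shaft VI: external mesh, 1 reversal → CCW.
shaft VI → the impression cylinder: driver → idler → driven is 2 external meshes, 2 reversals → CCW.
7 reversals in total — an odd number — so the impression cylinder turns opposite to the main motor.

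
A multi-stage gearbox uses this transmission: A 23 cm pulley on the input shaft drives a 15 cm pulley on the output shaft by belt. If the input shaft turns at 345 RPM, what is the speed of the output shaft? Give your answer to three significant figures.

529 RPM

Belt: ratio = 15/23 = 0.65217, so the output shaft turns at 345 / 0.65217 = 529 RPM.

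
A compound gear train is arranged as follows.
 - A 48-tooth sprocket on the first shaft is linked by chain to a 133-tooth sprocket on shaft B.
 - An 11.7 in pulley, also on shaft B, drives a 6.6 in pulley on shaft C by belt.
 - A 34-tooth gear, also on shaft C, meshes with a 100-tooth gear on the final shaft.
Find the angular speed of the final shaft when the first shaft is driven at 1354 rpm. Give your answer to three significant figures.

chain 133/48 = 2.7708 → 1354/2.7708 = 488.66 rpm
belt 6.6/11.7 = 0.5641 → 488.66/0.5641 = 866.26 rpm
gear mesh 100/34 = 2.9412 → 866.26/2.9412 = 294.53 rpm

295 rpm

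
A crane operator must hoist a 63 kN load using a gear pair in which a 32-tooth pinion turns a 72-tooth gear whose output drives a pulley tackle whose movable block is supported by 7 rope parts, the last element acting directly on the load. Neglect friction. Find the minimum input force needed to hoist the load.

4 kN

Gear pair MA = 72/32 = 2.25.
Block-and-tackle MA = number of supporting rope parts = 7.
Combined ideal MA = 2.25 × 7 = 15.75.
Effort = load / MA = 63 / 15.75 = 4 kN.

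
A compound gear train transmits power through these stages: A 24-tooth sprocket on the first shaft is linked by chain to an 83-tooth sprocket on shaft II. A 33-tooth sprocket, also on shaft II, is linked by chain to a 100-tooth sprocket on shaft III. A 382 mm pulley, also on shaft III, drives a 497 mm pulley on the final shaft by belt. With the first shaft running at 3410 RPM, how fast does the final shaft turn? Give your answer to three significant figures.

Chain: ratio = 83/24 = 3.4583, so shaft II turns at 3410 / 3.4583 = 986.02 RPM.
Chain: ratio = 100/33 = 3.0303, so shaft III turns at 986.02 / 3.0303 = 325.39 RPM.
Belt: ratio = 497/382 = 1.301, so the final shaft turns at 325.39 / 1.301 = 250.1 RPM.

250 RPM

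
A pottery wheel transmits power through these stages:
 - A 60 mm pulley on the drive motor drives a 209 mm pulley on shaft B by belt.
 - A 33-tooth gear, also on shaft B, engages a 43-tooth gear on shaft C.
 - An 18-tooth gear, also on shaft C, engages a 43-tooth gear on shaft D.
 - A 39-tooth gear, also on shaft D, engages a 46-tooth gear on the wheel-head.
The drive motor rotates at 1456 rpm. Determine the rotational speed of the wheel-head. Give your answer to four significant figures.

113.8 rpm

belt 209/60 = 3.4833 → 1456/3.4833 = 417.99 rpm
gear mesh 43/33 = 1.303 → 417.99/1.303 = 320.78 rpm
gear mesh 43/18 = 2.3889 → 320.78/2.3889 = 134.28 rpm
gear mesh 46/39 = 1.1795 → 134.28/1.1795 = 113.85 rpm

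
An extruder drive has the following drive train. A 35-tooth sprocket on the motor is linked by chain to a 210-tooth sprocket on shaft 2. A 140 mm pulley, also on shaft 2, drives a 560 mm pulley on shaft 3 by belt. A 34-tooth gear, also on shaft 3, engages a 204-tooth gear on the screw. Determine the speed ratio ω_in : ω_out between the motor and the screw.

Each stage contributes driven/driver: chain 210/35 = 6, belt 560/140 = 4, gear mesh 204/34 = 6.
Overall: 6 × 4 × 6 = 144.

144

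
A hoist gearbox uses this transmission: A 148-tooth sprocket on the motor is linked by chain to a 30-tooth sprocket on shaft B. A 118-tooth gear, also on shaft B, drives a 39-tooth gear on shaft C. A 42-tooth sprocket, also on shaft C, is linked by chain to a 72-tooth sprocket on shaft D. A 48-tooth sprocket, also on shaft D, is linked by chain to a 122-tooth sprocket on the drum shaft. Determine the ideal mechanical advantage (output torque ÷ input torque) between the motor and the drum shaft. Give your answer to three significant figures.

Each stage contributes driven/driver: chain 30/148 = 0.2027, gear mesh 39/118 = 0.33051, chain 72/42 = 1.7143, chain 122/48 = 2.5417.
Overall: 0.2027 × 0.33051 × 1.7143 × 2.5417 = 0.29191.

0.292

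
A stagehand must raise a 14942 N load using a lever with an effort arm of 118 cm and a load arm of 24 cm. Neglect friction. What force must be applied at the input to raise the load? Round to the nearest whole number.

Lever MA = effort arm / load arm = 118/24 = 4.9167.
Effort = load / MA = 14942 / 4.9167 = 3039.1 N.

3039 N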